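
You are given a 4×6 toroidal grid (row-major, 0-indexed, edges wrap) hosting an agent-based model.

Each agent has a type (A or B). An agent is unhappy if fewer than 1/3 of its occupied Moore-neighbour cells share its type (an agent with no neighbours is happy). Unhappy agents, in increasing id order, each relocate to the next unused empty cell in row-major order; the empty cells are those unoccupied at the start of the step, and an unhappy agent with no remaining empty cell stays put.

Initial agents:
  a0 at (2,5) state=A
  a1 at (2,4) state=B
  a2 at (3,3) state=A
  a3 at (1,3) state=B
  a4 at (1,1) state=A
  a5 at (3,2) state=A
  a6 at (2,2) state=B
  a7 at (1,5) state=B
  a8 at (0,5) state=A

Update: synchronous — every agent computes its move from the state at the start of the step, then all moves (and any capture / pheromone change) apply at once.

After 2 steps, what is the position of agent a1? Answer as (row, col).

(2, 4)

t=1: a0@(0,0):A a1@(2,4):B a2@(3,3):A a3@(1,3):B a4@(0,1):A a5@(3,2):A a6@(0,2):B a7@(1,5):B a8@(0,3):A
t=2: a0@(0,0):A a1@(2,4):B a2@(3,3):A a3@(1,3):B a4@(0,1):A a5@(3,2):A a6@(0,4):B a7@(1,5):B a8@(0,3):A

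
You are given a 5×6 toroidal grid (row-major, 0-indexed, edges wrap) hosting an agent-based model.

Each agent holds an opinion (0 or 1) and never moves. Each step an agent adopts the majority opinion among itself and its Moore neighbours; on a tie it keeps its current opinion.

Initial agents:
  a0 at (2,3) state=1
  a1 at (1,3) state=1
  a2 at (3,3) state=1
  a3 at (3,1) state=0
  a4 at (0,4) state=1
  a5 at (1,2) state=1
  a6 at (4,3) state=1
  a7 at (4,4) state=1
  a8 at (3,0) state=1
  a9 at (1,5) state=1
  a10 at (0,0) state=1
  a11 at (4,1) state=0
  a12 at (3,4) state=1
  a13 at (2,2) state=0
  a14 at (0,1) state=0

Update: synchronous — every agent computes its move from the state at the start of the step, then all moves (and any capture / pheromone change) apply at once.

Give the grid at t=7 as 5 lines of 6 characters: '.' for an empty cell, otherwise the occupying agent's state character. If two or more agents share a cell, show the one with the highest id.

10..1.
..11.1
..11..
00.11.
.0.11.

t=1: a0@(2,3):1 a1@(1,3):1 a2@(3,3):1 a3@(3,1):0 a4@(0,4):1 a5@(1,2):1 a6@(4,3):1 a7@(4,4):1 a8@(3,0):0 a9@(1,5):1 a10@(0,0):1 a11@(4,1):0 a12@(3,4):1 a13@(2,2):1 a14@(0,1):0
t=2: (unchanged — steady state)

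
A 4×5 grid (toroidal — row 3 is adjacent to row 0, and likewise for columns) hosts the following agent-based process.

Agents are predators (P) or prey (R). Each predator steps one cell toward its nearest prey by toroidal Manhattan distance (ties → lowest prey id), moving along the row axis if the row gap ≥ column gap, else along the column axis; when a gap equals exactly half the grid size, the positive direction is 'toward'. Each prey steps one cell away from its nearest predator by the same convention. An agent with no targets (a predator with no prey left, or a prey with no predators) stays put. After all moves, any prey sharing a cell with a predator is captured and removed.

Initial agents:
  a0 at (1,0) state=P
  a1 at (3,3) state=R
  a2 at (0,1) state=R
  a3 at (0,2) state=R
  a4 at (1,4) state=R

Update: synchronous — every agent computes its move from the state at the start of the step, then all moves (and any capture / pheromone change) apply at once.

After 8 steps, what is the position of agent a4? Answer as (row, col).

t=1: a0@(1,4):P a1@(2,3):R a2@(3,1):R a3@(0,3):R a4@(1,3):R
t=2: a0@(1,3):P a1@(3,3):R a2@(2,1):R a3@(3,3):R a4@(1,2):R
t=3: a0@(1,2):P a1@(2,3):R a2@(2,0):R a3@(2,3):R a4@(1,1):R
t=4: a0@(1,1):P a1@(3,3):R a2@(2,4):R a3@(3,3):R a4@(1,0):R
t=5: a0@(1,0):P a1@(2,3):R a2@(2,3):R a3@(2,3):R a4@(1,4):R
t=6: a0@(1,4):P a1@(2,2):R a2@(2,2):R a3@(2,2):R a4@(1,3):R
t=7: a0@(1,3):P a1@(2,1):R a2@(2,1):R a3@(2,1):R a4@(1,2):R
t=8: a0@(1,2):P a1@(2,0):R a2@(2,0):R a3@(2,0):R a4@(1,1):R

(1, 1)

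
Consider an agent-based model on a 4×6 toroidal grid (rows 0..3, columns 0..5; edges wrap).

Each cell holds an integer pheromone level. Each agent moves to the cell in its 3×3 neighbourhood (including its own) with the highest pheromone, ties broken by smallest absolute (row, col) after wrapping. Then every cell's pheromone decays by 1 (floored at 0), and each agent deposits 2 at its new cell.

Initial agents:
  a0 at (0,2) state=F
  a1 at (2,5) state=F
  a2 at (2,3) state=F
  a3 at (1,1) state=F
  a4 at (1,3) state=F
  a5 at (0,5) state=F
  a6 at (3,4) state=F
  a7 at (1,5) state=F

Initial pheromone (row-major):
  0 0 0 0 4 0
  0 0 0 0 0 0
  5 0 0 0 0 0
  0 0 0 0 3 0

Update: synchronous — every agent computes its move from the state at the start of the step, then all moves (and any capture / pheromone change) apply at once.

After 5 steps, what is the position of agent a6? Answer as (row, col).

(0, 4)

t=1: a0@(0,1) a1@(2,0) a2@(3,4) a3@(2,0) a4@(0,4) a5@(0,4) a6@(0,4) a7@(2,0) | pheromone: 0 2 0 0 9 0 / 0 0 0 0 0 0 / 10 0 0 0 0 0 / 0 0 0 0 4 0
t=2: a0@(0,1) a1@(2,0) a2@(0,4) a3@(2,0) a4@(0,4) a5@(0,4) a6@(0,4) a7@(2,0) | pheromone: 0 3 0 0 16 0 / 0 0 0 0 0 0 / 15 0 0 0 0 0 / 0 0 0 0 3 0
t=3: a0@(0,1) a1@(2,0) a2@(0,4) a3@(2,0) a4@(0,4) a5@(0,4) a6@(0,4) a7@(2,0) | pheromone: 0 4 0 0 23 0 / 0 0 0 0 0 0 / 20 0 0 0 0 0 / 0 0 0 0 2 0
t=4: a0@(0,1) a1@(2,0) a2@(0,4) a3@(2,0) a4@(0,4) a5@(0,4) a6@(0,4) a7@(2,0) | pheromone: 0 5 0 0 30 0 / 0 0 0 0 0 0 / 25 0 0 0 0 0 / 0 0 0 0 1 0
t=5: a0@(0,1) a1@(2,0) a2@(0,4) a3@(2,0) a4@(0,4) a5@(0,4) a6@(0,4) a7@(2,0) | pheromone: 0 6 0 0 37 0 / 0 0 0 0 0 0 / 30 0 0 0 0 0 / 0 0 0 0 0 0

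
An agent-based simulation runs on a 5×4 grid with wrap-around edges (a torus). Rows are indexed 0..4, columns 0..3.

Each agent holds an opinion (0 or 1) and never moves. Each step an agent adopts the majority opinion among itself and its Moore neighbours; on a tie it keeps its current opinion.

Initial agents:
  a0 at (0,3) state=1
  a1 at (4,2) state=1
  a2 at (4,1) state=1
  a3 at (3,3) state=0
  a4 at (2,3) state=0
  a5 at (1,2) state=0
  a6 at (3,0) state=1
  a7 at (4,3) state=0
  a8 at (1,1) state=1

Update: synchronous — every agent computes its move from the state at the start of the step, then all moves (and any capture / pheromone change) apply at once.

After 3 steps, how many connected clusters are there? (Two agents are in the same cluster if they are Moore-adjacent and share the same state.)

t=1: a0@(0,3):1 a1@(4,2):1 a2@(4,1):1 a3@(3,3):0 a4@(2,3):0 a5@(1,2):0 a6@(3,0):0 a7@(4,3):1 a8@(1,1):1
t=2: (unchanged — steady state)

3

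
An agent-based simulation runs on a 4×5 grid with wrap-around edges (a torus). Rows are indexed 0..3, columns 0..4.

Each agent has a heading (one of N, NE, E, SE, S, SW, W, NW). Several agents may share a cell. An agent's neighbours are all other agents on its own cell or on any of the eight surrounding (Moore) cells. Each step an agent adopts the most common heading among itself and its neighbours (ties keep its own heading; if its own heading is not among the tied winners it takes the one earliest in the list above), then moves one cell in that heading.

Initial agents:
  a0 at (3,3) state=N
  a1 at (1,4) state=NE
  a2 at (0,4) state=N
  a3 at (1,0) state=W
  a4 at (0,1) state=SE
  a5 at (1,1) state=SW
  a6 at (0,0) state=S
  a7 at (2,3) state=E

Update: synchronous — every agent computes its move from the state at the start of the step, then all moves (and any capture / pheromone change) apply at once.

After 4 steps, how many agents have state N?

t=1: a0@(2,3):N a1@(0,0):NE a2@(3,4):N a3@(1,4):W a4@(1,2):SE a5@(2,0):SW a6@(1,0):S a7@(2,4):E
t=2: a0@(1,3):N a1@(3,1):NE a2@(2,4):N a3@(1,3):W a4@(2,3):SE a5@(3,4):SW a6@(2,0):S a7@(1,4):N
t=3: a0@(0,3):N a1@(2,2):NE a2@(1,4):N a3@(0,3):N a4@(1,3):N a5@(0,3):SW a6@(1,0):N a7@(0,4):N
t=4: a0@(3,3):N a1@(1,3):NE a2@(0,4):N a3@(3,3):N a4@(0,3):N a5@(3,3):N a6@(0,0):N a7@(3,4):N

7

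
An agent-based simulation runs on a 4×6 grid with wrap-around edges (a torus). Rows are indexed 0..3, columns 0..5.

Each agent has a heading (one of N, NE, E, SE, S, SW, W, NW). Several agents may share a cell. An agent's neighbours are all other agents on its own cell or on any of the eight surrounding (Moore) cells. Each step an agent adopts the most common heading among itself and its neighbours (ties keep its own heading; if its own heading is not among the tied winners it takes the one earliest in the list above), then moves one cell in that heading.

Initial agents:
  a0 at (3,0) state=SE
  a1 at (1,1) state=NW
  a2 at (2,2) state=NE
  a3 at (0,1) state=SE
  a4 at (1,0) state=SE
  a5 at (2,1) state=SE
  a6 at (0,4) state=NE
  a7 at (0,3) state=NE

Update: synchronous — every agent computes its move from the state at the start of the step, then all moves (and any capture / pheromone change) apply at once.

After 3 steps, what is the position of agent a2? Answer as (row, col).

t=1: a0@(0,1):SE a1@(2,2):SE a2@(1,3):NE a3@(1,2):SE a4@(2,1):SE a5@(3,2):SE a6@(3,5):NE a7@(3,4):NE
t=2: a0@(1,2):SE a1@(3,3):SE a2@(2,4):SE a3@(2,3):SE a4@(3,2):SE a5@(0,3):SE a6@(2,0):NE a7@(2,5):NE
t=3: a0@(2,3):SE a1@(0,4):SE a2@(3,5):SE a3@(3,4):SE a4@(0,3):SE a5@(1,4):SE a6@(1,1):NE a7@(1,0):NE

(3, 5)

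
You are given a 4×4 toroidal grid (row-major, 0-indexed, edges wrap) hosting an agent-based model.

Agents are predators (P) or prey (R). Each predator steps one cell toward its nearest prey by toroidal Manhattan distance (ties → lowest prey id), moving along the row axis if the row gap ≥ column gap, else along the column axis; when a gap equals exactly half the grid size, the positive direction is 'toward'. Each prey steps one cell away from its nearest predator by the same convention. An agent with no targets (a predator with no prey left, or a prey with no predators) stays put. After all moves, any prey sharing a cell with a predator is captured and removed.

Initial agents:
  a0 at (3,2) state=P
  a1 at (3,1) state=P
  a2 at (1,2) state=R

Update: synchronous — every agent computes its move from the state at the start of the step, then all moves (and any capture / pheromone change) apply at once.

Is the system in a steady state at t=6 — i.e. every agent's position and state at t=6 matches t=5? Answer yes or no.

t=1: a0@(0,2):P a1@(0,1):P
t=2: (unchanged — steady state)

yes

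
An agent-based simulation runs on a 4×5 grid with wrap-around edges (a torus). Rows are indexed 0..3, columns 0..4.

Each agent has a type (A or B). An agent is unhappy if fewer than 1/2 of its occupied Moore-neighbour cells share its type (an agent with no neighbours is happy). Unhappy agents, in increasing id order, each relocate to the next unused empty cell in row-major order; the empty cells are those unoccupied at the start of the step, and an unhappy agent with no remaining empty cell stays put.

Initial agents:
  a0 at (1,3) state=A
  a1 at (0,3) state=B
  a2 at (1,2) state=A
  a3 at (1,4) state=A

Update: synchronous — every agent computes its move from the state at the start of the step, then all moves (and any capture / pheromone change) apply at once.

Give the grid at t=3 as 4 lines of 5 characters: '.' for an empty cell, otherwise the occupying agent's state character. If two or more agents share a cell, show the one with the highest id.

B....
..AAA
.....
.....

t=1: a0@(1,3):A a1@(0,0):B a2@(1,2):A a3@(1,4):A
t=2: a0@(1,3):A a1@(0,1):B a2@(1,2):A a3@(1,4):A
t=3: a0@(1,3):A a1@(0,0):B a2@(1,2):A a3@(1,4):A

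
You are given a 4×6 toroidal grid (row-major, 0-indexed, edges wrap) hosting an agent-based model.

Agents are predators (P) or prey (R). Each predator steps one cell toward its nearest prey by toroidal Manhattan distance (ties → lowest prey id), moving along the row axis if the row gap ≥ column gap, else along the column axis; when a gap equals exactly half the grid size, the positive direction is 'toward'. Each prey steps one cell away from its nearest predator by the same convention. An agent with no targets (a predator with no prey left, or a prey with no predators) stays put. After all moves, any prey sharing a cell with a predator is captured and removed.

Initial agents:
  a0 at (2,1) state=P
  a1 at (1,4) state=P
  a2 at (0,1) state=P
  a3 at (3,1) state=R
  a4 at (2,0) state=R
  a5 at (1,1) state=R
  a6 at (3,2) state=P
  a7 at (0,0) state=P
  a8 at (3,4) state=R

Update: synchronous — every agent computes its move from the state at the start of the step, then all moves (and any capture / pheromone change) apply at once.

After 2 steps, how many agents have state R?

t=1: a0@(3,1):P a1@(2,4):P a2@(3,1):P a3@(0,1):R a4@(2,5):R a5@(0,1):R a6@(3,1):P a7@(3,0):P
t=2: a0@(0,1):P a1@(2,5):P a2@(0,1):P a3@(1,1):R a4@(2,0):R a5@(1,1):R a6@(0,1):P a7@(0,0):P

3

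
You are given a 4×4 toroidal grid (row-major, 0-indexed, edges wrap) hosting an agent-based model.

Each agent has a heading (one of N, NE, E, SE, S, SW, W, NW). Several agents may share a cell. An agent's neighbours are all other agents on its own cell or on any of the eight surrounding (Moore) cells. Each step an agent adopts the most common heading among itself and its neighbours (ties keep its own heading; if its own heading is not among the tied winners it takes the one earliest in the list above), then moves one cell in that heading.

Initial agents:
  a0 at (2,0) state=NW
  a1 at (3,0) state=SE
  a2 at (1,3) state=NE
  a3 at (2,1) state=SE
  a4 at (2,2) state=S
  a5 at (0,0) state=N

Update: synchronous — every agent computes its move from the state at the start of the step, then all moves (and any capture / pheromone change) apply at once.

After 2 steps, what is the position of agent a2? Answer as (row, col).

t=1: a0@(3,1):SE a1@(0,1):SE a2@(0,0):NE a3@(3,2):SE a4@(3,2):S a5@(3,0):N
t=2: a0@(0,2):SE a1@(1,2):SE a2@(1,1):SE a3@(0,3):SE a4@(0,3):SE a5@(0,1):SE

(1, 1)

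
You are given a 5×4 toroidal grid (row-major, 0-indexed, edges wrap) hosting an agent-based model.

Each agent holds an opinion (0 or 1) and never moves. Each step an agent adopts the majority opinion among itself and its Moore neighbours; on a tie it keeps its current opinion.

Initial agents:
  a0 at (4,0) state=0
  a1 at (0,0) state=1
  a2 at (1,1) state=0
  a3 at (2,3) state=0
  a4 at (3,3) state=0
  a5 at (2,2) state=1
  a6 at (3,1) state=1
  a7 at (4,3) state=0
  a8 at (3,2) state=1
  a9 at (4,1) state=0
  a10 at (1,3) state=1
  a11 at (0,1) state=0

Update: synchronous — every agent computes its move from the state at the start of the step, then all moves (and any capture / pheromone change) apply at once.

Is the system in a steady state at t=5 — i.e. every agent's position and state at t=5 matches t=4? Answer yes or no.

no

t=1: a0@(4,0):0 a1@(0,0):0 a2@(1,1):0 a3@(2,3):1 a4@(3,3):0 a5@(2,2):1 a6@(3,1):1 a7@(4,3):0 a8@(3,2):0 a9@(4,1):0 a10@(1,3):1 a11@(0,1):0
t=2: a0@(4,0):0 a1@(0,0):0 a2@(1,1):0 a3@(2,3):1 a4@(3,3):0 a5@(2,2):1 a6@(3,1):0 a7@(4,3):0 a8@(3,2):0 a9@(4,1):0 a10@(1,3):1 a11@(0,1):0
t=3: a0@(4,0):0 a1@(0,0):0 a2@(1,1):0 a3@(2,3):1 a4@(3,3):0 a5@(2,2):0 a6@(3,1):0 a7@(4,3):0 a8@(3,2):0 a9@(4,1):0 a10@(1,3):1 a11@(0,1):0
t=4: a0@(4,0):0 a1@(0,0):0 a2@(1,1):0 a3@(2,3):0 a4@(3,3):0 a5@(2,2):0 a6@(3,1):0 a7@(4,3):0 a8@(3,2):0 a9@(4,1):0 a10@(1,3):1 a11@(0,1):0
t=5: a0@(4,0):0 a1@(0,0):0 a2@(1,1):0 a3@(2,3):0 a4@(3,3):0 a5@(2,2):0 a6@(3,1):0 a7@(4,3):0 a8@(3,2):0 a9@(4,1):0 a10@(1,3):0 a11@(0,1):0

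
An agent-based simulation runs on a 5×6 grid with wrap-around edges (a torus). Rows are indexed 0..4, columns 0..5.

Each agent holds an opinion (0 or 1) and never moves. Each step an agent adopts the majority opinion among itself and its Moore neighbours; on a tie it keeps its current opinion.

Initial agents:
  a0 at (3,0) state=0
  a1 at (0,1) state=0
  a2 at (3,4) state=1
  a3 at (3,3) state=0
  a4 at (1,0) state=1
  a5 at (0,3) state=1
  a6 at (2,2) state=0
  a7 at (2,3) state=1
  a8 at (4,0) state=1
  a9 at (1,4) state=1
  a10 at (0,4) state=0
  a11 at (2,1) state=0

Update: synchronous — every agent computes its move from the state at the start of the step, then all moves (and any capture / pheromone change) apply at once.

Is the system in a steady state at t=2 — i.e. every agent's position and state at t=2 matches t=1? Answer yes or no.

t=1: a0@(3,0):0 a1@(0,1):1 a2@(3,4):1 a3@(3,3):0 a4@(1,0):0 a5@(0,3):1 a6@(2,2):0 a7@(2,3):1 a8@(4,0):0 a9@(1,4):1 a10@(0,4):1 a11@(2,1):0
t=2: a0@(3,0):0 a1@(0,1):0 a2@(3,4):1 a3@(3,3):0 a4@(1,0):0 a5@(0,3):1 a6@(2,2):0 a7@(2,3):1 a8@(4,0):0 a9@(1,4):1 a10@(0,4):1 a11@(2,1):0

no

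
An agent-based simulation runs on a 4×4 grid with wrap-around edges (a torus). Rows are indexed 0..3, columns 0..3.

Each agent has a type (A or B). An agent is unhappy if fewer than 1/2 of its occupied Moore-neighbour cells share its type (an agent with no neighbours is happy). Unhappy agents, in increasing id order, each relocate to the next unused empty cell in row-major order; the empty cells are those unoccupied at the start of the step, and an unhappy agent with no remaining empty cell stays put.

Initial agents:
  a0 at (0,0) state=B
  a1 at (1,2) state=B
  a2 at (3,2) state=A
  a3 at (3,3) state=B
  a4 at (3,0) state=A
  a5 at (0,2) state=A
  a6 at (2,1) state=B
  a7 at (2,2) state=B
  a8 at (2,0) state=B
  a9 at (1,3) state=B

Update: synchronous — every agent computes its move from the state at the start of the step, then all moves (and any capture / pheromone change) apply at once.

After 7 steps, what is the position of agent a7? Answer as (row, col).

(2, 2)

t=1: a0@(0,0):B a1@(1,2):B a2@(0,1):A a3@(3,3):B a4@(0,3):A a5@(1,0):A a6@(2,1):B a7@(2,2):B a8@(2,0):B a9@(1,3):B
t=2: a0@(0,2):B a1@(1,2):B a2@(1,1):A a3@(3,3):B a4@(2,3):A a5@(3,0):A a6@(2,1):B a7@(2,2):B a8@(2,0):B a9@(1,3):B
t=3: a0@(0,2):B a1@(1,2):B a2@(0,0):A a3@(3,3):B a4@(0,1):A a5@(0,3):A a6@(2,1):B a7@(2,2):B a8@(2,0):B a9@(1,3):B
t=4: a0@(0,2):B a1@(1,2):B a2@(0,0):A a3@(3,3):B a4@(1,0):A a5@(1,1):A a6@(2,1):B a7@(2,2):B a8@(2,0):B a9@(1,3):B
t=5: a0@(0,2):B a1@(1,2):B a2@(0,0):A a3@(3,3):B a4@(0,1):A a5@(0,3):A a6@(2,1):B a7@(2,2):B a8@(2,0):B a9@(1,3):B
t=6: a0@(0,2):B a1@(1,2):B a2@(0,0):A a3@(3,3):B a4@(1,0):A a5@(1,1):A a6@(2,1):B a7@(2,2):B a8@(2,0):B a9@(1,3):B
t=7: a0@(0,2):B a1@(1,2):B a2@(0,0):A a3@(3,3):B a4@(0,1):A a5@(0,3):A a6@(2,1):B a7@(2,2):B a8@(2,0):B a9@(1,3):B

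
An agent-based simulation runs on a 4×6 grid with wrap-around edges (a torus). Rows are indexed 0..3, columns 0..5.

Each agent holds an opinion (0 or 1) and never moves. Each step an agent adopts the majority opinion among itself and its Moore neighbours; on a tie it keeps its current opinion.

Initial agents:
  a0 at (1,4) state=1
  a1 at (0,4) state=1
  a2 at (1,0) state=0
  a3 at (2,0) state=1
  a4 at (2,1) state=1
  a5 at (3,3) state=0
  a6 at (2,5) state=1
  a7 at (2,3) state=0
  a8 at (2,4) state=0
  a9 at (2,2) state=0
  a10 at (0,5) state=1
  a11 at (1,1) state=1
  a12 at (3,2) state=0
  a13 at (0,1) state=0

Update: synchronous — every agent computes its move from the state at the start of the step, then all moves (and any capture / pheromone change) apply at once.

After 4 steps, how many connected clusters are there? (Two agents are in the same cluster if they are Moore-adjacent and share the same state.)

t=1: a0@(1,4):1 a1@(0,4):1 a2@(1,0):1 a3@(2,0):1 a4@(2,1):1 a5@(3,3):0 a6@(2,5):1 a7@(2,3):0 a8@(2,4):0 a9@(2,2):0 a10@(0,5):1 a11@(1,1):1 a12@(3,2):0 a13@(0,1):0
t=2: (unchanged — steady state)

2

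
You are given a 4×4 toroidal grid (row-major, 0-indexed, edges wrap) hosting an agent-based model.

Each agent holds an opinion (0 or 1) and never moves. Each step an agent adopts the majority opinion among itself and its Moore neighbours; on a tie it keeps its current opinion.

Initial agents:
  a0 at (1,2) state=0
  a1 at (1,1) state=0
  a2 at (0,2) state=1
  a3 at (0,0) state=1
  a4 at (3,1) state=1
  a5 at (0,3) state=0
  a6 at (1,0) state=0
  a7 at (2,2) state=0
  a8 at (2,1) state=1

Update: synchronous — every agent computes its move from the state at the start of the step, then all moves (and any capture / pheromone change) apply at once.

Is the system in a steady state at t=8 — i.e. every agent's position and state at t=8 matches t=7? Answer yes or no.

t=1: a0@(1,2):0 a1@(1,1):0 a2@(0,2):0 a3@(0,0):0 a4@(3,1):1 a5@(0,3):0 a6@(1,0):0 a7@(2,2):0 a8@(2,1):0
t=2: a0@(1,2):0 a1@(1,1):0 a2@(0,2):0 a3@(0,0):0 a4@(3,1):0 a5@(0,3):0 a6@(1,0):0 a7@(2,2):0 a8@(2,1):0
t=3: (unchanged — steady state)

yes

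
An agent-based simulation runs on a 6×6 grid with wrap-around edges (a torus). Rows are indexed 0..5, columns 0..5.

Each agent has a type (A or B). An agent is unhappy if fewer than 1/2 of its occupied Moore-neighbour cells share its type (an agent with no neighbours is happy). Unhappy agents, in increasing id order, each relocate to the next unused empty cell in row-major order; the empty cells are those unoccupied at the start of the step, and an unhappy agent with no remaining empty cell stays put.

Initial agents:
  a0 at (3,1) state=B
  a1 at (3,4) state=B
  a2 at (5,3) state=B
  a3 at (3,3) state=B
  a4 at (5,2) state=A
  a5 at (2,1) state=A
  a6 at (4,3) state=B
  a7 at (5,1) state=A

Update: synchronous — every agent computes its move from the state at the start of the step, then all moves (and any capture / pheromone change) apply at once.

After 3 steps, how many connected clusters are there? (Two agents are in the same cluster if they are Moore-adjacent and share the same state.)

t=1: a0@(0,0):B a1@(3,4):B a2@(5,3):B a3@(3,3):B a4@(0,1):A a5@(0,2):A a6@(4,3):B a7@(5,1):A
t=2: a0@(0,3):B a1@(3,4):B a2@(5,3):B a3@(3,3):B a4@(0,1):A a5@(0,2):A a6@(4,3):B a7@(5,1):A
t=3: (unchanged — steady state)

2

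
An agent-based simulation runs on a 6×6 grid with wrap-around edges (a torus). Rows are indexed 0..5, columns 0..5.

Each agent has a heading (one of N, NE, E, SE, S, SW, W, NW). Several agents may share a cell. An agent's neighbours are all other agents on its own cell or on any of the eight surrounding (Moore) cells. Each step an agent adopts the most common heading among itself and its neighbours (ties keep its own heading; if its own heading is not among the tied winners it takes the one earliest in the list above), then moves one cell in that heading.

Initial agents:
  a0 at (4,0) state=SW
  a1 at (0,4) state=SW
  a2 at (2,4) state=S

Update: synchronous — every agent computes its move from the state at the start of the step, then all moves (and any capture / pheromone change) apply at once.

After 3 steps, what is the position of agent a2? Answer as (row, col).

(5, 4)

t=1: a0@(5,5):SW a1@(1,3):SW a2@(3,4):S
t=2: a0@(0,4):SW a1@(2,2):SW a2@(4,4):S
t=3: a0@(1,3):SW a1@(3,1):SW a2@(5,4):S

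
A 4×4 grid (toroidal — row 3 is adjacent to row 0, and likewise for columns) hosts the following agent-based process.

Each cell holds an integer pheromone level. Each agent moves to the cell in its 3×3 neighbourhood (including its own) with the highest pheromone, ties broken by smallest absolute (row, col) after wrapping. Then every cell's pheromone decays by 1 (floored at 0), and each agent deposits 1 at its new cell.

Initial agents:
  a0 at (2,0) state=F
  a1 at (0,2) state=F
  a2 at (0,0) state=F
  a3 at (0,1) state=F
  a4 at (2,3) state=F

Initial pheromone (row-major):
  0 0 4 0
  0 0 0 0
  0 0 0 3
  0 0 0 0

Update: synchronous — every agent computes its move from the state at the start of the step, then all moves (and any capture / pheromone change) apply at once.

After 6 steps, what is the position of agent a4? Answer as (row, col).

t=1: a0@(2,3) a1@(0,2) a2@(0,0) a3@(0,2) a4@(2,3) | pheromone: 1 0 5 0 / 0 0 0 0 / 0 0 0 4 / 0 0 0 0
t=2: a0@(2,3) a1@(0,2) a2@(0,0) a3@(0,2) a4@(2,3) | pheromone: 1 0 6 0 / 0 0 0 0 / 0 0 0 5 / 0 0 0 0
t=3: a0@(2,3) a1@(0,2) a2@(0,0) a3@(0,2) a4@(2,3) | pheromone: 1 0 7 0 / 0 0 0 0 / 0 0 0 6 / 0 0 0 0
t=4: a0@(2,3) a1@(0,2) a2@(0,0) a3@(0,2) a4@(2,3) | pheromone: 1 0 8 0 / 0 0 0 0 / 0 0 0 7 / 0 0 0 0
t=5: a0@(2,3) a1@(0,2) a2@(0,0) a3@(0,2) a4@(2,3) | pheromone: 1 0 9 0 / 0 0 0 0 / 0 0 0 8 / 0 0 0 0
t=6: a0@(2,3) a1@(0,2) a2@(0,0) a3@(0,2) a4@(2,3) | pheromone: 1 0 10 0 / 0 0 0 0 / 0 0 0 9 / 0 0 0 0

(2, 3)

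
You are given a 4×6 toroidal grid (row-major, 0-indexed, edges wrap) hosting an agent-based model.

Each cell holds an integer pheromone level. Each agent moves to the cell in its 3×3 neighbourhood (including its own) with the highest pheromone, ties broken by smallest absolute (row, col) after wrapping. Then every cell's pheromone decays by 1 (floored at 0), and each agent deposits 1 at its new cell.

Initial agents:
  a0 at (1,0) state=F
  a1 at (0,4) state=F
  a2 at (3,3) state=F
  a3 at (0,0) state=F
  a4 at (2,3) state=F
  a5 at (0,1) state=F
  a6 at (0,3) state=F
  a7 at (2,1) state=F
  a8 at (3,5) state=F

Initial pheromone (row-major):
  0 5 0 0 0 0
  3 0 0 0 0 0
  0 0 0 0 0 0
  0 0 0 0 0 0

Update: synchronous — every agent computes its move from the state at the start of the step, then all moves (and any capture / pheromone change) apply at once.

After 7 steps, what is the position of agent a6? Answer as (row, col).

t=1: a0@(0,1) a1@(0,3) a2@(0,2) a3@(0,1) a4@(1,2) a5@(0,1) a6@(0,2) a7@(1,0) a8@(0,0) | pheromone: 1 7 2 1 0 0 / 3 0 1 0 0 0 / 0 0 0 0 0 0 / 0 0 0 0 0 0
t=2: a0@(0,1) a1@(0,2) a2@(0,1) a3@(0,1) a4@(0,1) a5@(0,1) a6@(0,1) a7@(0,1) a8@(0,1) | pheromone: 0 14 2 0 0 0 / 2 0 0 0 0 0 / 0 0 0 0 0 0 / 0 0 0 0 0 0
t=3: a0@(0,1) a1@(0,1) a2@(0,1) a3@(0,1) a4@(0,1) a5@(0,1) a6@(0,1) a7@(0,1) a8@(0,1) | pheromone: 0 22 1 0 0 0 / 1 0 0 0 0 0 / 0 0 0 0 0 0 / 0 0 0 0 0 0
t=4: a0@(0,1) a1@(0,1) a2@(0,1) a3@(0,1) a4@(0,1) a5@(0,1) a6@(0,1) a7@(0,1) a8@(0,1) | pheromone: 0 30 0 0 0 0 / 0 0 0 0 0 0 / 0 0 0 0 0 0 / 0 0 0 0 0 0
t=5: a0@(0,1) a1@(0,1) a2@(0,1) a3@(0,1) a4@(0,1) a5@(0,1) a6@(0,1) a7@(0,1) a8@(0,1) | pheromone: 0 38 0 0 0 0 / 0 0 0 0 0 0 / 0 0 0 0 0 0 / 0 0 0 0 0 0
t=6: a0@(0,1) a1@(0,1) a2@(0,1) a3@(0,1) a4@(0,1) a5@(0,1) a6@(0,1) a7@(0,1) a8@(0,1) | pheromone: 0 46 0 0 0 0 / 0 0 0 0 0 0 / 0 0 0 0 0 0 / 0 0 0 0 0 0
t=7: a0@(0,1) a1@(0,1) a2@(0,1) a3@(0,1) a4@(0,1) a5@(0,1) a6@(0,1) a7@(0,1) a8@(0,1) | pheromone: 0 54 0 0 0 0 / 0 0 0 0 0 0 / 0 0 0 0 0 0 / 0 0 0 0 0 0

(0, 1)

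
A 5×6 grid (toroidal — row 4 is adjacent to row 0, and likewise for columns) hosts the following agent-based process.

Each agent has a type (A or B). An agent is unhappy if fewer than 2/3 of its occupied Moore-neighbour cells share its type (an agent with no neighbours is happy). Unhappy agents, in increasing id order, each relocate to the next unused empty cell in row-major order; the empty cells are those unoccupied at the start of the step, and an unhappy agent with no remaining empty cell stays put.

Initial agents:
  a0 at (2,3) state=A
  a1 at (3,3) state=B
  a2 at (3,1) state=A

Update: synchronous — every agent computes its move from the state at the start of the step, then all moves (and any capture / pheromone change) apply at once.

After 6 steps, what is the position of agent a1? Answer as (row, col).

(0, 3)

t=1: a0@(0,0):A a1@(0,1):B a2@(3,1):A
t=2: a0@(0,2):A a1@(0,3):B a2@(3,1):A
t=3: a0@(0,0):A a1@(0,1):B a2@(3,1):A
t=4: a0@(0,2):A a1@(0,3):B a2@(3,1):A
t=5: a0@(0,0):A a1@(0,1):B a2@(3,1):A
t=6: a0@(0,2):A a1@(0,3):B a2@(3,1):A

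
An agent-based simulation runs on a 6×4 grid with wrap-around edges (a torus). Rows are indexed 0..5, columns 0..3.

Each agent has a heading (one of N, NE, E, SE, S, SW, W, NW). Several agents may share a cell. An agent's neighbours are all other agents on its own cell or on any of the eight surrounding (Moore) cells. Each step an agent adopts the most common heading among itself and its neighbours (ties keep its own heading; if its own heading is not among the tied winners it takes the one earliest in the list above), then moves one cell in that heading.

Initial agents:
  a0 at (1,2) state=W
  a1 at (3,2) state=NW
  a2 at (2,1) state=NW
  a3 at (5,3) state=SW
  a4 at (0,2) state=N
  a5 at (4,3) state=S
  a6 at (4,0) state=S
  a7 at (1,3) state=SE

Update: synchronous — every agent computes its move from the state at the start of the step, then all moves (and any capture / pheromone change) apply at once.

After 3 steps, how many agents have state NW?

5

t=1: a0@(1,1):W a1@(2,1):NW a2@(1,0):NW a3@(0,3):S a4@(5,2):N a5@(5,3):S a6@(5,0):S a7@(2,0):SE
t=2: a0@(0,0):NW a1@(1,0):NW a2@(0,3):NW a3@(1,3):S a4@(0,2):S a5@(0,3):S a6@(0,0):S a7@(1,3):NW
t=3: a0@(5,3):NW a1@(0,3):NW a2@(5,2):NW a3@(2,3):S a4@(1,2):S a5@(1,3):S a6@(5,3):NW a7@(0,2):NW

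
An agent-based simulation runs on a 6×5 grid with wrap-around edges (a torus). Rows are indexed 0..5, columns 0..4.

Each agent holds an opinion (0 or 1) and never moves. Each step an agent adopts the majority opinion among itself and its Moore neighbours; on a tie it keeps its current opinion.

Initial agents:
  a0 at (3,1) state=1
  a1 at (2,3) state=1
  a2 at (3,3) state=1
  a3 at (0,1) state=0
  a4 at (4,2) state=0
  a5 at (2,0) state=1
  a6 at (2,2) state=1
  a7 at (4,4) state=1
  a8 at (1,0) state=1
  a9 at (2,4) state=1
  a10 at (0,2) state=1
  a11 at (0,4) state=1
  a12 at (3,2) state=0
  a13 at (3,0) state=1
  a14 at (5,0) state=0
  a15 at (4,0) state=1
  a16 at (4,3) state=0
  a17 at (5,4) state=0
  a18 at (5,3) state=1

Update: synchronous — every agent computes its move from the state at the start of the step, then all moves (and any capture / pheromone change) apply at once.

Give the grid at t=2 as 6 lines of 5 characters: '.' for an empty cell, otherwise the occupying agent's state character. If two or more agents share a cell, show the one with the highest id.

t=1: a0@(3,1):1 a1@(2,3):1 a2@(3,3):1 a3@(0,1):0 a4@(4,2):0 a5@(2,0):1 a6@(2,2):1 a7@(4,4):1 a8@(1,0):1 a9@(2,4):1 a10@(0,2):1 a11@(0,4):1 a12@(3,2):1 a13@(3,0):1 a14@(5,0):0 a15@(4,0):1 a16@(4,3):0 a17@(5,4):1 a18@(5,3):1
t=2: a0@(3,1):1 a1@(2,3):1 a2@(3,3):1 a3@(0,1):0 a4@(4,2):1 a5@(2,0):1 a6@(2,2):1 a7@(4,4):1 a8@(1,0):1 a9@(2,4):1 a10@(0,2):1 a11@(0,4):1 a12@(3,2):1 a13@(3,0):1 a14@(5,0):1 a15@(4,0):1 a16@(4,3):1 a17@(5,4):1 a18@(5,3):1

.01.1
1....
1.111
1111.
1.111
1..11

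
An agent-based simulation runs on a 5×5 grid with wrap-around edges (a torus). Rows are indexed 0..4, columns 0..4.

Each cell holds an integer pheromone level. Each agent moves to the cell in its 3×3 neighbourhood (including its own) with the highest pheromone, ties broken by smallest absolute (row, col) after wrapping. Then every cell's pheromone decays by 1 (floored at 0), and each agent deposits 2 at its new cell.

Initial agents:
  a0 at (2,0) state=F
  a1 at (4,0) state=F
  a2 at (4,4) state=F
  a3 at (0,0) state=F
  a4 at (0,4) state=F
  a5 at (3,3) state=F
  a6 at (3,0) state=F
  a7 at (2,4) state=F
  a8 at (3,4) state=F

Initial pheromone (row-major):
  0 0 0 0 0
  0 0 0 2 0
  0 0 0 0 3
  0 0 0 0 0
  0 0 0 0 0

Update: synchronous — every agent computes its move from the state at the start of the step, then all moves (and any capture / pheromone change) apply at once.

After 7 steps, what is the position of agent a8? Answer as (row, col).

t=1: a0@(2,4) a1@(0,0) a2@(0,0) a3@(0,0) a4@(1,3) a5@(2,4) a6@(2,4) a7@(2,4) a8@(2,4) | pheromone: 6 0 0 0 0 / 0 0 0 3 0 / 0 0 0 0 12 / 0 0 0 0 0 / 0 0 0 0 0
t=2: a0@(2,4) a1@(0,0) a2@(0,0) a3@(0,0) a4@(2,4) a5@(2,4) a6@(2,4) a7@(2,4) a8@(2,4) | pheromone: 11 0 0 0 0 / 0 0 0 2 0 / 0 0 0 0 23 / 0 0 0 0 0 / 0 0 0 0 0
t=3: a0@(2,4) a1@(0,0) a2@(0,0) a3@(0,0) a4@(2,4) a5@(2,4) a6@(2,4) a7@(2,4) a8@(2,4) | pheromone: 16 0 0 0 0 / 0 0 0 1 0 / 0 0 0 0 34 / 0 0 0 0 0 / 0 0 0 0 0
t=4: a0@(2,4) a1@(0,0) a2@(0,0) a3@(0,0) a4@(2,4) a5@(2,4) a6@(2,4) a7@(2,4) a8@(2,4) | pheromone: 21 0 0 0 0 / 0 0 0 0 0 / 0 0 0 0 45 / 0 0 0 0 0 / 0 0 0 0 0
t=5: a0@(2,4) a1@(0,0) a2@(0,0) a3@(0,0) a4@(2,4) a5@(2,4) a6@(2,4) a7@(2,4) a8@(2,4) | pheromone: 26 0 0 0 0 / 0 0 0 0 0 / 0 0 0 0 56 / 0 0 0 0 0 / 0 0 0 0 0
t=6: a0@(2,4) a1@(0,0) a2@(0,0) a3@(0,0) a4@(2,4) a5@(2,4) a6@(2,4) a7@(2,4) a8@(2,4) | pheromone: 31 0 0 0 0 / 0 0 0 0 0 / 0 0 0 0 67 / 0 0 0 0 0 / 0 0 0 0 0
t=7: a0@(2,4) a1@(0,0) a2@(0,0) a3@(0,0) a4@(2,4) a5@(2,4) a6@(2,4) a7@(2,4) a8@(2,4) | pheromone: 36 0 0 0 0 / 0 0 0 0 0 / 0 0 0 0 78 / 0 0 0 0 0 / 0 0 0 0 0

(2, 4)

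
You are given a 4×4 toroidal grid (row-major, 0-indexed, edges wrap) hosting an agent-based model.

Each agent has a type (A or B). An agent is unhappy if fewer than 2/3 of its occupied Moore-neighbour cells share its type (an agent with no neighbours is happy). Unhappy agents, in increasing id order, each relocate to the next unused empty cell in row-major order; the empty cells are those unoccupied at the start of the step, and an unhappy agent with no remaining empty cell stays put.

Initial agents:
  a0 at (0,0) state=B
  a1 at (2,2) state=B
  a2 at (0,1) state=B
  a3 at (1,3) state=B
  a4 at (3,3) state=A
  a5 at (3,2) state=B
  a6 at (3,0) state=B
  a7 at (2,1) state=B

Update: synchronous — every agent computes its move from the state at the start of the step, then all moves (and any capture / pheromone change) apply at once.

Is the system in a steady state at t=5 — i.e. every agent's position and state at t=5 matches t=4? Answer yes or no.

t=1: a0@(0,0):B a1@(2,2):B a2@(0,1):B a3@(1,3):B a4@(0,2):A a5@(3,2):B a6@(3,0):B a7@(2,1):B
t=2: a0@(0,0):B a1@(2,2):B a2@(0,1):B a3@(1,3):B a4@(0,3):A a5@(3,2):B a6@(3,0):B a7@(2,1):B
t=3: a0@(0,0):B a1@(2,2):B a2@(0,1):B a3@(1,3):B a4@(0,2):A a5@(3,2):B a6@(3,0):B a7@(2,1):B
t=4: a0@(0,0):B a1@(2,2):B a2@(0,1):B a3@(1,3):B a4@(0,3):A a5@(3,2):B a6@(3,0):B a7@(2,1):B
t=5: a0@(0,0):B a1@(2,2):B a2@(0,1):B a3@(1,3):B a4@(0,2):A a5@(3,2):B a6@(3,0):B a7@(2,1):B

no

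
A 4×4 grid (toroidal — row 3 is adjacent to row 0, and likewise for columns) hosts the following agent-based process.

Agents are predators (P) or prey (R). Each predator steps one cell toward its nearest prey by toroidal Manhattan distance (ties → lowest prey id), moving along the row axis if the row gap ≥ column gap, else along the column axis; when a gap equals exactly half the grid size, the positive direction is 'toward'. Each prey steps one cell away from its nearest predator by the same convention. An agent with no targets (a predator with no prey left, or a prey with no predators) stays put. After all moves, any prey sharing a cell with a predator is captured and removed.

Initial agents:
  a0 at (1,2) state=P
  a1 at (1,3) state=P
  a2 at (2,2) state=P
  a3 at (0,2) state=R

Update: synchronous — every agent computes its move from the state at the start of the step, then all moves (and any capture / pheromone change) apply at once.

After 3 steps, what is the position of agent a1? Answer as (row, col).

t=1: a0@(0,2):P a1@(0,3):P a2@(3,2):P
t=2: (unchanged — steady state)

(0, 3)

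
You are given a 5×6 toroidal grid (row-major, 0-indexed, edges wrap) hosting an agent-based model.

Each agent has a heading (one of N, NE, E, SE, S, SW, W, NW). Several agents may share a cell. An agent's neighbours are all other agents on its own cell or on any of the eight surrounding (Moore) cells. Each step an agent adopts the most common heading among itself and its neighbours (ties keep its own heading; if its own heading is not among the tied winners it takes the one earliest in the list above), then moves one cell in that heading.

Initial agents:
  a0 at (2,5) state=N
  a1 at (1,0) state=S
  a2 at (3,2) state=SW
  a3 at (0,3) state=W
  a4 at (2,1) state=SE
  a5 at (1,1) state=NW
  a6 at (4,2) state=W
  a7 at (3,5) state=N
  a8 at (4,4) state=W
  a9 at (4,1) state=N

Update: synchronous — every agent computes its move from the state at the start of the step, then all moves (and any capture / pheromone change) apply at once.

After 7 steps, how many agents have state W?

10

t=1: a0@(1,5):N a1@(2,0):S a2@(4,1):SW a3@(0,2):W a4@(3,2):SE a5@(0,0):NW a6@(4,1):W a7@(2,5):N a8@(4,3):W a9@(3,1):N
t=2: a0@(0,5):N a1@(1,0):N a2@(4,0):W a3@(0,1):W a4@(3,1):W a5@(4,5):NW a6@(4,0):W a7@(1,5):N a8@(4,2):W a9@(2,1):N
t=3: a0@(4,5):N a1@(0,0):N a2@(4,5):W a3@(0,0):W a4@(3,0):W a5@(4,4):W a6@(4,5):W a7@(0,5):N a8@(4,1):W a9@(1,1):N
t=4: a0@(4,4):W a1@(4,0):N a2@(4,4):W a3@(0,5):W a4@(3,5):W a5@(4,3):W a6@(4,4):W a7@(0,4):W a8@(4,0):W a9@(0,1):N
t=5: a0@(4,3):W a1@(4,5):W a2@(4,3):W a3@(0,4):W a4@(3,4):W a5@(4,2):W a6@(4,3):W a7@(0,3):W a8@(4,5):W a9@(4,1):N
t=6: a0@(4,2):W a1@(4,4):W a2@(4,2):W a3@(0,3):W a4@(3,3):W a5@(4,1):W a6@(4,2):W a7@(0,2):W a8@(4,4):W a9@(3,1):N
t=7: a0@(4,1):W a1@(4,3):W a2@(4,1):W a3@(0,2):W a4@(3,2):W a5@(4,0):W a6@(4,1):W a7@(0,1):W a8@(4,3):W a9@(3,0):W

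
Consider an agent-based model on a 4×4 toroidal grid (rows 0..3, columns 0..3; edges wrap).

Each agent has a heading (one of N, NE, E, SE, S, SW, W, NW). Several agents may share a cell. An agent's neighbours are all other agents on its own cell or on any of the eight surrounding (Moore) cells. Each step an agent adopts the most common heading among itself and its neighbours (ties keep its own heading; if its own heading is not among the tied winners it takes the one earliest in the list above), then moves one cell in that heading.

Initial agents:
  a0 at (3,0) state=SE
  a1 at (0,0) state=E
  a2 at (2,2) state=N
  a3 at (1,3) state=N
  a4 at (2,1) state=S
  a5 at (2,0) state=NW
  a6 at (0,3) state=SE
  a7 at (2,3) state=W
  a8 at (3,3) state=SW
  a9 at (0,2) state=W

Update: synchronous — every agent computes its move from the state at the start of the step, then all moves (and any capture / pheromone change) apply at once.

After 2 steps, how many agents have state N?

t=1: a0@(0,1):SE a1@(1,1):SE a2@(1,2):N a3@(0,3):N a4@(3,1):S a5@(1,3):NW a6@(1,0):SE a7@(1,3):N a8@(0,0):SE a9@(0,1):W
t=2: a0@(1,2):SE a1@(2,2):SE a2@(0,2):N a3@(3,3):N a4@(0,2):SE a5@(0,3):N a6@(2,1):SE a7@(0,3):N a8@(1,1):SE a9@(1,2):SE

4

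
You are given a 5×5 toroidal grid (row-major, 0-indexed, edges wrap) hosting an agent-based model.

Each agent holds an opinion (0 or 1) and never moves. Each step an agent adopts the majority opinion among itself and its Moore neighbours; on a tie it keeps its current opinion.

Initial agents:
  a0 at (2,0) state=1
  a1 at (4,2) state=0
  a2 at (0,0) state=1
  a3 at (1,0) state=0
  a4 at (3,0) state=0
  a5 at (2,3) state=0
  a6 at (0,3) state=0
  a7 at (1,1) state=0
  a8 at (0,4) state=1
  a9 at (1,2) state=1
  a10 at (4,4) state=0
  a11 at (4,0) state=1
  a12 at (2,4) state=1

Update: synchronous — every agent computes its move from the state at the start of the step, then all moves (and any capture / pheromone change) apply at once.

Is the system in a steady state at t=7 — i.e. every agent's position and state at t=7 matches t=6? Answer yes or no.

t=1: a0@(2,0):0 a1@(4,2):0 a2@(0,0):1 a3@(1,0):1 a4@(3,0):1 a5@(2,3):1 a6@(0,3):0 a7@(1,1):1 a8@(0,4):1 a9@(1,2):0 a10@(4,4):0 a11@(4,0):1 a12@(2,4):0
t=2: a0@(2,0):1 a1@(4,2):0 a2@(0,0):1 a3@(1,0):1 a4@(3,0):0 a5@(2,3):0 a6@(0,3):0 a7@(1,1):1 a8@(0,4):1 a9@(1,2):0 a10@(4,4):1 a11@(4,0):1 a12@(2,4):1
t=3: a0@(2,0):1 a1@(4,2):0 a2@(0,0):1 a3@(1,0):1 a4@(3,0):1 a5@(2,3):0 a6@(0,3):0 a7@(1,1):1 a8@(0,4):1 a9@(1,2):0 a10@(4,4):1 a11@(4,0):1 a12@(2,4):1
t=4: (unchanged — steady state)

yes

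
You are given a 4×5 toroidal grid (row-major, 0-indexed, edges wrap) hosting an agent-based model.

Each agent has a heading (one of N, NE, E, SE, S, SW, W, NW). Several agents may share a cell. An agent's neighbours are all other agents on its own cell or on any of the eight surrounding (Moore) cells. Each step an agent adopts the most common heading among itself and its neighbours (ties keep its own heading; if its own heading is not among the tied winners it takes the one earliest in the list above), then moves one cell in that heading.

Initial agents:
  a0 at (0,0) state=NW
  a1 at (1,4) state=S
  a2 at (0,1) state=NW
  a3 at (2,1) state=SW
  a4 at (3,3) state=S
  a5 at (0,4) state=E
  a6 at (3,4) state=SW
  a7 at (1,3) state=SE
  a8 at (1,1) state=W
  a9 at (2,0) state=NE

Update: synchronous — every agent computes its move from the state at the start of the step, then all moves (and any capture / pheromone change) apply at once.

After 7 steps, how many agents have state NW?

t=1: a0@(3,4):NW a1@(2,4):S a2@(3,0):NW a3@(3,0):SW a4@(0,3):S a5@(1,4):S a6@(0,3):SW a7@(2,4):SE a8@(0,0):NW a9@(3,4):SW
t=2: a0@(2,3):NW a1@(3,4):S a2@(2,4):NW a3@(2,4):NW a4@(1,3):S a5@(2,4):S a6@(1,2):SW a7@(3,4):S a8@(3,4):NW a9@(0,3):SW
t=3: a0@(1,2):NW a1@(2,3):NW a2@(1,3):NW a3@(1,3):NW a4@(0,2):NW a5@(3,4):S a6@(2,1):SW a7@(2,3):NW a8@(2,3):NW a9@(1,3):S
t=4: a0@(0,1):NW a1@(1,2):NW a2@(0,2):NW a3@(0,2):NW a4@(3,1):NW a5@(2,3):NW a6@(3,0):SW a7@(1,2):NW a8@(1,2):NW a9@(0,2):NW
t=5: a0@(3,0):NW a1@(0,1):NW a2@(3,1):NW a3@(3,1):NW a4@(2,0):NW a5@(1,2):NW a6@(2,4):NW a7@(0,1):NW a8@(0,1):NW a9@(3,1):NW
t=6: a0@(2,4):NW a1@(3,0):NW a2@(2,0):NW a3@(2,0):NW a4@(1,4):NW a5@(0,1):NW a6@(1,3):NW a7@(3,0):NW a8@(3,0):NW a9@(2,0):NW
t=7: a0@(1,3):NW a1@(2,4):NW a2@(1,4):NW a3@(1,4):NW a4@(0,3):NW a5@(3,0):NW a6@(0,2):NW a7@(2,4):NW a8@(2,4):NW a9@(1,4):NW

10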